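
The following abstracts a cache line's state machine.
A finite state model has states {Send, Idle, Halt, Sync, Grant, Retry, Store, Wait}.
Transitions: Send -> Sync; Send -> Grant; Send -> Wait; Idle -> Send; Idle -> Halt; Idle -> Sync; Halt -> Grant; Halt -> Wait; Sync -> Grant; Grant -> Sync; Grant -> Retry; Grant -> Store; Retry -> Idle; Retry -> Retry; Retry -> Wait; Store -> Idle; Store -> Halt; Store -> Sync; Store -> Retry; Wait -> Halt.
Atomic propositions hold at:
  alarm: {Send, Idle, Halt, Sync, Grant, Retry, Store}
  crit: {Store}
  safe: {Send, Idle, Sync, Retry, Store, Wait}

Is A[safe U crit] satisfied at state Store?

Yes

A[safe U crit]: least fixpoint, start Z0 = Sat(crit) = {Store}, add states in Sat(safe) with every successor in Z. Already a fixed point.
Sat(A[safe U crit]) = {Store}
Store ∈ Sat(A[safe U crit]) = {Store}, so the formula holds at Store.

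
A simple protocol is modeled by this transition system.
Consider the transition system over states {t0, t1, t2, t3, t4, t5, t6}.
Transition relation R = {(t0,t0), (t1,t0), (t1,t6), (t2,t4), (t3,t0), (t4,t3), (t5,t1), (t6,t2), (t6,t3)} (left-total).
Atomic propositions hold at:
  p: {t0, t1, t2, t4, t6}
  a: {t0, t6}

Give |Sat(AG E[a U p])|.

E[a U p]: least fixpoint, start Z0 = Sat(p) = {t0, t1, t2, t4, t6}, add states in Sat(a) with some successor in Z. Already a fixed point.
Sat(E[a U p]) = {t0, t1, t2, t4, t6}
AG E[a U p]: greatest fixpoint, start Z0 = {t0, t1, t2, t4, t6}, keep only states in Sat with every successor in Z. Z1 = {t0, t1, t2}; Z2 = {t0}; fixed.
Sat(AG E[a U p]) = {t0}
|Sat(AG E[a U p])| = |{t0}| = 1.

1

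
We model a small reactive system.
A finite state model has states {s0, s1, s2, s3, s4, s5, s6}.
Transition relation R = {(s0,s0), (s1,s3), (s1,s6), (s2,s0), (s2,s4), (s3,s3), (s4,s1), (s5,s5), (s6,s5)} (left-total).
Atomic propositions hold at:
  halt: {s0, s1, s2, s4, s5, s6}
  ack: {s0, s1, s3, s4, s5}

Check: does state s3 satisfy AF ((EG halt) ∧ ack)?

EG halt: greatest fixpoint, start Z0 = {s0, s1, s2, s4, s5, s6}, keep only states in Sat with some successor in Z. Already a fixed point.
Sat(EG halt) = {s0, s1, s2, s4, s5, s6}
Sat((EG halt) ∧ ack) = {s0, s1, s4, s5}
AF ((EG halt) ∧ ack): least fixpoint, start Z0 = {s0, s1, s4, s5}, add states with every successor in Z. Z1 = {s0, s1, s2, s4, s5, s6}; fixed.
Sat(AF ((EG halt) ∧ ack)) = {s0, s1, s2, s4, s5, s6}
s3 ∉ Sat(AF ((EG halt) ∧ ack)) = {s0, s1, s2, s4, s5, s6}, so the formula does not hold at s3.

No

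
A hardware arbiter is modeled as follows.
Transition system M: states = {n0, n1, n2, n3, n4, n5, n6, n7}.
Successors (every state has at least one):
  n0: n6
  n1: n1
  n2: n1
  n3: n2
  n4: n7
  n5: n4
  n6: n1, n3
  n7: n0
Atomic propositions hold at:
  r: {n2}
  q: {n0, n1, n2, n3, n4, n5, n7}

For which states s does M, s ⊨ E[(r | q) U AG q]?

{n1, n2, n3}

Sat(r | q) = {n0, n1, n2, n3, n4, n5, n7}
AG q: greatest fixpoint, start Z0 = {n0, n1, n2, n3, n4, n5, n7}, keep only states in Sat with every successor in Z. Z1 = {n1, n2, n3, n4, n5, n7}; Z2 = {n1, n2, n3, n4, n5}; Z3 = {n1, n2, n3, n5}; Z4 = {n1, n2, n3}; fixed.
Sat(AG q) = {n1, n2, n3}
E[(r | q) U AG q]: least fixpoint, start Z0 = Sat(AG q) = {n1, n2, n3}, add states in Sat(r | q) with some successor in Z. Already a fixed point.
Sat(E[(r | q) U AG q]) = {n1, n2, n3}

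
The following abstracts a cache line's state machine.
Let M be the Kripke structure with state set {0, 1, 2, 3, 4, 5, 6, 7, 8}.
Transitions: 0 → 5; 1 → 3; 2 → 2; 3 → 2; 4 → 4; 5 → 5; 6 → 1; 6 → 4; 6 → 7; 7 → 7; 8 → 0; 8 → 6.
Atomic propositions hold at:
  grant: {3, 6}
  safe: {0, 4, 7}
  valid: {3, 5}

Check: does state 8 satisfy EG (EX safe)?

Sat(EX safe) = {s : some successor in {0, 4, 7}} = {4, 6, 7, 8}
EG (EX safe): greatest fixpoint, start Z0 = {4, 6, 7, 8}, keep only states in Sat with some successor in Z. Already a fixed point.
Sat(EG (EX safe)) = {4, 6, 7, 8}
8 ∈ Sat(EG (EX safe)) = {4, 6, 7, 8}, so the formula holds at 8.

Yes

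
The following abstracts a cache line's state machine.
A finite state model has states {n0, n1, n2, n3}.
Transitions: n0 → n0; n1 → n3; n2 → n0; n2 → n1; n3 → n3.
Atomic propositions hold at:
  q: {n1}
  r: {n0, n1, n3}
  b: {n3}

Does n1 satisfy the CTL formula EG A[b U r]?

A[b U r]: least fixpoint, start Z0 = Sat(r) = {n0, n1, n3}, add states in Sat(b) with every successor in Z. Already a fixed point.
Sat(A[b U r]) = {n0, n1, n3}
EG A[b U r]: greatest fixpoint, start Z0 = {n0, n1, n3}, keep only states in Sat with some successor in Z. Already a fixed point.
Sat(EG A[b U r]) = {n0, n1, n3}
n1 ∈ Sat(EG A[b U r]) = {n0, n1, n3}, so the formula holds at n1.

Yes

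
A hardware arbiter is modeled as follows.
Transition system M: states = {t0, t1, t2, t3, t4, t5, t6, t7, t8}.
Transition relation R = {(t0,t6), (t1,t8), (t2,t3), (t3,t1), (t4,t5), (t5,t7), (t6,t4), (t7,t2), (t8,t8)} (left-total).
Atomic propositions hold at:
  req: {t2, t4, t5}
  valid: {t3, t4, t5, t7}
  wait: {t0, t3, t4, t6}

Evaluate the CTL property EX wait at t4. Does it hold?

Sat(EX wait) = {s : some successor in {t0, t3, t4, t6}} = {t0, t2, t6}
t4 ∉ Sat(EX wait) = {t0, t2, t6}, so the formula does not hold at t4.

No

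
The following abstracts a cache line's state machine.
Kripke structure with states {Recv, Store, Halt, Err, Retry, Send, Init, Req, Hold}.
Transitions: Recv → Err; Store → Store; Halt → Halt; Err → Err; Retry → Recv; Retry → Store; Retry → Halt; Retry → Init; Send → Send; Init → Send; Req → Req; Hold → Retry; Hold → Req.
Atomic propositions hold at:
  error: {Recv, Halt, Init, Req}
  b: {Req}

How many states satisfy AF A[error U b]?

A[error U b]: least fixpoint, start Z0 = Sat(b) = {Req}, add states in Sat(error) with every successor in Z. Already a fixed point.
Sat(A[error U b]) = {Req}
AF A[error U b]: least fixpoint, start Z0 = {Req}, add states with every successor in Z. Already a fixed point.
Sat(AF A[error U b]) = {Req}
|Sat(AF A[error U b])| = |{Req}| = 1.

1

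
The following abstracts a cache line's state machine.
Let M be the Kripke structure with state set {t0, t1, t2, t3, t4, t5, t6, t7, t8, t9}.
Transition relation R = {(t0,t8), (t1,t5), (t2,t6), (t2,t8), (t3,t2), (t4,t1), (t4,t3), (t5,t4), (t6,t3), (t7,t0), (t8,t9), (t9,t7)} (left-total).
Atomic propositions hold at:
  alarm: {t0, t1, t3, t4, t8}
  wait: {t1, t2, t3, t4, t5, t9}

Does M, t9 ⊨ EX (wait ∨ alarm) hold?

Sat(wait ∨ alarm) = {t0, t1, t2, t3, t4, t5, t8, t9}
Sat(EX (wait ∨ alarm)) = {s : some successor in {t0, t1, t2, t3, t4, t5, t8, t9}} = {t0, t1, t2, t3, t4, t5, t6, t7, t8}
t9 ∉ Sat(EX (wait ∨ alarm)) = {t0, t1, t2, t3, t4, t5, t6, t7, t8}, so the formula does not hold at t9.

No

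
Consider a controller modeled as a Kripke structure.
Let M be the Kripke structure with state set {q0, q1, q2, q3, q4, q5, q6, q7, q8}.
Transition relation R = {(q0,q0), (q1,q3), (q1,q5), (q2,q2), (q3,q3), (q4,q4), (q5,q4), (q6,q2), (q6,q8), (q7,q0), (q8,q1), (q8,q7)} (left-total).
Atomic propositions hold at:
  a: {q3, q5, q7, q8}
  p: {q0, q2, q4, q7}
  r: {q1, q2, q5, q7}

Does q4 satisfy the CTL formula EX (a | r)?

Sat(a | r) = {q1, q2, q3, q5, q7, q8}
Sat(EX (a | r)) = {s : some successor in {q1, q2, q3, q5, q7, q8}} = {q1, q2, q3, q6, q8}
q4 ∉ Sat(EX (a | r)) = {q1, q2, q3, q6, q8}, so the formula does not hold at q4.

No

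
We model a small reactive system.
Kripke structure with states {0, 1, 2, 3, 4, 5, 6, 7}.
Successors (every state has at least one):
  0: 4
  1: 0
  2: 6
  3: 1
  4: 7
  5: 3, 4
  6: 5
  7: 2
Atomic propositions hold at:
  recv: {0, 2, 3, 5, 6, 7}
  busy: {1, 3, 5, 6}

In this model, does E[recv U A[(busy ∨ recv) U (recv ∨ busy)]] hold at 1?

Sat(busy ∨ recv) = {0, 1, 2, 3, 5, 6, 7}
Sat(recv ∨ busy) = {0, 1, 2, 3, 5, 6, 7}
A[(busy ∨ recv) U (recv ∨ busy)]: least fixpoint, start Z0 = Sat((recv ∨ busy)) = {0, 1, 2, 3, 5, 6, 7}, add states in Sat(busy ∨ recv) with every successor in Z. Already a fixed point.
Sat(A[(busy ∨ recv) U (recv ∨ busy)]) = {0, 1, 2, 3, 5, 6, 7}
E[recv U A[(busy ∨ recv) U (recv ∨ busy)]]: least fixpoint, start Z0 = Sat(A[(busy ∨ recv) U (recv ∨ busy)]) = {0, 1, 2, 3, 5, 6, 7}, add states in Sat(recv) with some successor in Z. Already a fixed point.
Sat(E[recv U A[(busy ∨ recv) U (recv ∨ busy)]]) = {0, 1, 2, 3, 5, 6, 7}
1 ∈ Sat(E[recv U A[(busy ∨ recv) U (recv ∨ busy)]]) = {0, 1, 2, 3, 5, 6, 7}, so the formula holds at 1.

Yes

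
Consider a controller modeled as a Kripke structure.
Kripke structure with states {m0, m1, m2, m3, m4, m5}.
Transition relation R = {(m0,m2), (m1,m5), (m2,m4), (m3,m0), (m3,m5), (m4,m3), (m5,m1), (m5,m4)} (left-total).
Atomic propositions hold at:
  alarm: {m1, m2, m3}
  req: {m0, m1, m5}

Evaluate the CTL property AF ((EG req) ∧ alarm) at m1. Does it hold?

EG req: greatest fixpoint, start Z0 = {m0, m1, m5}, keep only states in Sat with some successor in Z. Z1 = {m1, m5}; fixed.
Sat(EG req) = {m1, m5}
Sat((EG req) ∧ alarm) = {m1}
AF ((EG req) ∧ alarm): least fixpoint, start Z0 = {m1}, add states with every successor in Z. Already a fixed point.
Sat(AF ((EG req) ∧ alarm)) = {m1}
m1 ∈ Sat(AF ((EG req) ∧ alarm)) = {m1}, so the formula holds at m1.

Yes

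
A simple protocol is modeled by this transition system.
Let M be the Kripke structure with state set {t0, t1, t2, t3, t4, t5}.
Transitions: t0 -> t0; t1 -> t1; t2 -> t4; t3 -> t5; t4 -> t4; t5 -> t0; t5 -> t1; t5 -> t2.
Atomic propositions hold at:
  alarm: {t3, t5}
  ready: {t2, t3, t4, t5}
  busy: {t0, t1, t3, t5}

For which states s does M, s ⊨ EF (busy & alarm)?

{t3, t5}

Sat(busy & alarm) = {t3, t5}
EF (busy & alarm): least fixpoint, start Z0 = {t3, t5}, add states with some successor in Z. Already a fixed point.
Sat(EF (busy & alarm)) = {t3, t5}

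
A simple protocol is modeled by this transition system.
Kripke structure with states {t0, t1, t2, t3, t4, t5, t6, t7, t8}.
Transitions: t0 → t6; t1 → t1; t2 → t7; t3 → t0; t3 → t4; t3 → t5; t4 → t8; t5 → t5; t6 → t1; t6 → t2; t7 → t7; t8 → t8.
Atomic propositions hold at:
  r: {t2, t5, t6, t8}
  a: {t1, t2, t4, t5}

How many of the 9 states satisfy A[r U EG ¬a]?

3

Sat(¬a) = {t0, t3, t6, t7, t8}
EG ¬a: greatest fixpoint, start Z0 = {t0, t3, t6, t7, t8}, keep only states in Sat with some successor in Z. Z1 = {t0, t3, t7, t8}; Z2 = {t3, t7, t8}; Z3 = {t7, t8}; fixed.
Sat(EG ¬a) = {t7, t8}
A[r U EG ¬a]: least fixpoint, start Z0 = Sat(EG ¬a) = {t7, t8}, add states in Sat(r) with every successor in Z. Z1 = {t2, t7, t8}; fixed.
Sat(A[r U EG ¬a]) = {t2, t7, t8}
|Sat(A[r U EG ¬a])| = |{t2, t7, t8}| = 3.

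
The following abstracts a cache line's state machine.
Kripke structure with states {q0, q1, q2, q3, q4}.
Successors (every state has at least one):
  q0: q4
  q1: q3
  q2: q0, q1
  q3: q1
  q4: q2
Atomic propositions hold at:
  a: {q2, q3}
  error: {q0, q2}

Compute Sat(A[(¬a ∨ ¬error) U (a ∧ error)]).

{q0, q2, q4}

Sat(¬a) = {q0, q1, q4}
Sat(¬error) = {q1, q3, q4}
Sat(¬a ∨ ¬error) = {q0, q1, q3, q4}
Sat(a ∧ error) = {q2}
A[(¬a ∨ ¬error) U (a ∧ error)]: least fixpoint, start Z0 = Sat((a ∧ error)) = {q2}, add states in Sat(¬a ∨ ¬error) with every successor in Z. Z1 = {q2, q4}; Z2 = {q0, q2, q4}; fixed.
Sat(A[(¬a ∨ ¬error) U (a ∧ error)]) = {q0, q2, q4}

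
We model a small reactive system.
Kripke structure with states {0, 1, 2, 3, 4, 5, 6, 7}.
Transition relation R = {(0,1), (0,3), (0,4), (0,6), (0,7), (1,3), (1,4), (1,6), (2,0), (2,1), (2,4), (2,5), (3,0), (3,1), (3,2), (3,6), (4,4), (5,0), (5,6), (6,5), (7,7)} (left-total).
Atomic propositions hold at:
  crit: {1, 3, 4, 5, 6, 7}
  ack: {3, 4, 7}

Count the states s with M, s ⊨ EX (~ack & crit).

6

Sat(~ack) = {0, 1, 2, 5, 6}
Sat(~ack & crit) = {1, 5, 6}
Sat(EX (~ack & crit)) = {s : some successor in {1, 5, 6}} = {0, 1, 2, 3, 5, 6}
|Sat(EX (~ack & crit))| = |{0, 1, 2, 3, 5, 6}| = 6.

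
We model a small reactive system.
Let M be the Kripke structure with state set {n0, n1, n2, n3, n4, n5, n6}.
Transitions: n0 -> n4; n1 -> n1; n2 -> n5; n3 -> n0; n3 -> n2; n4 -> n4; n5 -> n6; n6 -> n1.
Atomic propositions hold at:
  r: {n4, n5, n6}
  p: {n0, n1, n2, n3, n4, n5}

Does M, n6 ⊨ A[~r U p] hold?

No

Sat(~r) = {n0, n1, n2, n3}
A[~r U p]: least fixpoint, start Z0 = Sat(p) = {n0, n1, n2, n3, n4, n5}, add states in Sat(~r) with every successor in Z. Already a fixed point.
Sat(A[~r U p]) = {n0, n1, n2, n3, n4, n5}
n6 ∉ Sat(A[~r U p]) = {n0, n1, n2, n3, n4, n5}, so the formula does not hold at n6.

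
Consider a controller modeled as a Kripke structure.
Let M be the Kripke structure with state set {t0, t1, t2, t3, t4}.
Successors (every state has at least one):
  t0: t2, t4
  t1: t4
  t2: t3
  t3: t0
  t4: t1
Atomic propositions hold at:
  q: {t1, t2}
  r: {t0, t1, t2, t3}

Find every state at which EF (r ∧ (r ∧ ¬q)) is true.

Sat(¬q) = {t0, t3, t4}
Sat(r ∧ ¬q) = {t0, t3}
Sat(r ∧ (r ∧ ¬q)) = {t0, t3}
EF (r ∧ (r ∧ ¬q)): least fixpoint, start Z0 = {t0, t3}, add states with some successor in Z. Z1 = {t0, t2, t3}; fixed.
Sat(EF (r ∧ (r ∧ ¬q))) = {t0, t2, t3}

{t0, t2, t3}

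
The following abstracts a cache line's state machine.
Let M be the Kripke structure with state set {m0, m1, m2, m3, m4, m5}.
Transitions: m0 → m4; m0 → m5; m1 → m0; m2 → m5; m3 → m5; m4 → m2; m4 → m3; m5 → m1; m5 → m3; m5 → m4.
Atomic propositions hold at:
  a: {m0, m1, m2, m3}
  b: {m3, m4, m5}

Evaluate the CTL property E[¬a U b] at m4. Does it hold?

Yes

Sat(¬a) = {m4, m5}
E[¬a U b]: least fixpoint, start Z0 = Sat(b) = {m3, m4, m5}, add states in Sat(¬a) with some successor in Z. Already a fixed point.
Sat(E[¬a U b]) = {m3, m4, m5}
m4 ∈ Sat(E[¬a U b]) = {m3, m4, m5}, so the formula holds at m4.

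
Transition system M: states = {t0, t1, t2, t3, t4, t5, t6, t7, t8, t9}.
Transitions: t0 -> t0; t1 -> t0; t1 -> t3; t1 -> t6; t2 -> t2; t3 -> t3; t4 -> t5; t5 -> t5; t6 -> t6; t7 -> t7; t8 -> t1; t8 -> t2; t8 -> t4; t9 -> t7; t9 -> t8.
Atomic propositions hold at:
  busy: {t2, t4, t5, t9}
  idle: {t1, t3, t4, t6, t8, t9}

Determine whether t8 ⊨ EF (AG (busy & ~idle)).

Yes

Sat(~idle) = {t0, t2, t5, t7}
Sat(busy & ~idle) = {t2, t5}
AG (busy & ~idle): greatest fixpoint, start Z0 = {t2, t5}, keep only states in Sat with every successor in Z. Already a fixed point.
Sat(AG (busy & ~idle)) = {t2, t5}
EF (AG (busy & ~idle)): least fixpoint, start Z0 = {t2, t5}, add states with some successor in Z. Z1 = {t2, t4, t5, t8}; Z2 = {t2, t4, t5, t8, t9}; fixed.
Sat(EF (AG (busy & ~idle))) = {t2, t4, t5, t8, t9}
t8 ∈ Sat(EF (AG (busy & ~idle))) = {t2, t4, t5, t8, t9}, so the formula holds at t8.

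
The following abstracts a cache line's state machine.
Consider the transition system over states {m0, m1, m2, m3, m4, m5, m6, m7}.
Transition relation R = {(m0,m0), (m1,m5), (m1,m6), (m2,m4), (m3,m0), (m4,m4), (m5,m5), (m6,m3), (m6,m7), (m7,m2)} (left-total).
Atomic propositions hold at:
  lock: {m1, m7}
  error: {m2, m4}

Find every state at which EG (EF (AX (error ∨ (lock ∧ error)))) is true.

{m1, m2, m4, m6, m7}

Sat(lock ∧ error) = ∅
Sat(error ∨ (lock ∧ error)) = {m2, m4}
Sat(AX (error ∨ (lock ∧ error))) = {s : every successor in {m2, m4}} = {m2, m4, m7}
EF (AX (error ∨ (lock ∧ error))): least fixpoint, start Z0 = {m2, m4, m7}, add states with some successor in Z. Z1 = {m2, m4, m6, m7}; Z2 = {m1, m2, m4, m6, m7}; fixed.
Sat(EF (AX (error ∨ (lock ∧ error)))) = {m1, m2, m4, m6, m7}
EG (EF (AX (error ∨ (lock ∧ error)))): greatest fixpoint, start Z0 = {m1, m2, m4, m6, m7}, keep only states in Sat with some successor in Z. Already a fixed point.
Sat(EG (EF (AX (error ∨ (lock ∧ error))))) = {m1, m2, m4, m6, m7}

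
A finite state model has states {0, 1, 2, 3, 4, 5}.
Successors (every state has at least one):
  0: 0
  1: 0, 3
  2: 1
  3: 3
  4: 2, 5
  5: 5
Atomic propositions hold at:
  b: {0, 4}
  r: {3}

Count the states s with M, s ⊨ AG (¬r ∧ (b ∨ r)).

Sat(¬r) = {0, 1, 2, 4, 5}
Sat(b ∨ r) = {0, 3, 4}
Sat(¬r ∧ (b ∨ r)) = {0, 4}
AG (¬r ∧ (b ∨ r)): greatest fixpoint, start Z0 = {0, 4}, keep only states in Sat with every successor in Z. Z1 = {0}; fixed.
Sat(AG (¬r ∧ (b ∨ r))) = {0}
|Sat(AG (¬r ∧ (b ∨ r)))| = |{0}| = 1.

1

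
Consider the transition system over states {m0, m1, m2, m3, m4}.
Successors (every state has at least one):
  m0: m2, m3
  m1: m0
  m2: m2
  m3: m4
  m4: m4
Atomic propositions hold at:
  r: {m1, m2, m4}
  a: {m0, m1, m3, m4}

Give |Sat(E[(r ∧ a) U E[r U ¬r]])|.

3

Sat(r ∧ a) = {m1, m4}
Sat(¬r) = {m0, m3}
E[r U ¬r]: least fixpoint, start Z0 = Sat(¬r) = {m0, m3}, add states in Sat(r) with some successor in Z. Z1 = {m0, m1, m3}; fixed.
Sat(E[r U ¬r]) = {m0, m1, m3}
E[(r ∧ a) U E[r U ¬r]]: least fixpoint, start Z0 = Sat(E[r U ¬r]) = {m0, m1, m3}, add states in Sat(r ∧ a) with some successor in Z. Already a fixed point.
Sat(E[(r ∧ a) U E[r U ¬r]]) = {m0, m1, m3}
|Sat(E[(r ∧ a) U E[r U ¬r]])| = |{m0, m1, m3}| = 3.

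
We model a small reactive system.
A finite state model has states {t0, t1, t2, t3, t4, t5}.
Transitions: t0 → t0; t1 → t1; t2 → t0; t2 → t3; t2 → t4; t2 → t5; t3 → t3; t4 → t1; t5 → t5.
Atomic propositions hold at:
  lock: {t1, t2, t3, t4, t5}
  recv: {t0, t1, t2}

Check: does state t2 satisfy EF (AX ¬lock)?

Yes

Sat(¬lock) = {t0}
Sat(AX ¬lock) = {s : every successor in {t0}} = {t0}
EF (AX ¬lock): least fixpoint, start Z0 = {t0}, add states with some successor in Z. Z1 = {t0, t2}; fixed.
Sat(EF (AX ¬lock)) = {t0, t2}
t2 ∈ Sat(EF (AX ¬lock)) = {t0, t2}, so the formula holds at t2.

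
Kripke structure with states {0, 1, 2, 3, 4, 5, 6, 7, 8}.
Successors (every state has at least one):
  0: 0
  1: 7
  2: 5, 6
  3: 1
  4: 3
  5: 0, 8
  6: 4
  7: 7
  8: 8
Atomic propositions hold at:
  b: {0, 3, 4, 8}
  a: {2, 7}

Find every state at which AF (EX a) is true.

Sat(EX a) = {s : some successor in {2, 7}} = {1, 7}
AF (EX a): least fixpoint, start Z0 = {1, 7}, add states with every successor in Z. Z1 = {1, 3, 7}; Z2 = {1, 3, 4, 7}; Z3 = {1, 3, 4, 6, 7}; fixed.
Sat(AF (EX a)) = {1, 3, 4, 6, 7}

{1, 3, 4, 6, 7}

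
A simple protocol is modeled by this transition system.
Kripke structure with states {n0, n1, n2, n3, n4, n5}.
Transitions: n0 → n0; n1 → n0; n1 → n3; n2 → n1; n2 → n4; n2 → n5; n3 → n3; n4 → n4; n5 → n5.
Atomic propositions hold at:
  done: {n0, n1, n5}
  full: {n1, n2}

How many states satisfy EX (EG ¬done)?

4

Sat(¬done) = {n2, n3, n4}
EG ¬done: greatest fixpoint, start Z0 = {n2, n3, n4}, keep only states in Sat with some successor in Z. Already a fixed point.
Sat(EG ¬done) = {n2, n3, n4}
Sat(EX (EG ¬done)) = {s : some successor in {n2, n3, n4}} = {n1, n2, n3, n4}
|Sat(EX (EG ¬done))| = |{n1, n2, n3, n4}| = 4.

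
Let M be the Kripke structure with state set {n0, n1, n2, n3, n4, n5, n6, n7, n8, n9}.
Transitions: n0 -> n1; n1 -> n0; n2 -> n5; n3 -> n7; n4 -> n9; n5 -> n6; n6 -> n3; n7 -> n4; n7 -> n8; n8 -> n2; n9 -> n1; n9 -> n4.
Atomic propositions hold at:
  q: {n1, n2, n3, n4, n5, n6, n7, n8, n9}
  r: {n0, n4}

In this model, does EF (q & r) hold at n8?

Sat(q & r) = {n4}
EF (q & r): least fixpoint, start Z0 = {n4}, add states with some successor in Z. Z1 = {n4, n7, n9}; Z2 = {n3, n4, n7, n9}; Z3 = {n3, n4, n6, n7, n9}; Z4 = {n3, n4, n5, n6, n7, n9}; Z5 = {n2, n3, n4, n5, n6, n7, n9}; Z6 = {n2, n3, n4, n5, n6, n7, n8, n9}; fixed.
Sat(EF (q & r)) = {n2, n3, n4, n5, n6, n7, n8, n9}
n8 ∈ Sat(EF (q & r)) = {n2, n3, n4, n5, n6, n7, n8, n9}, so the formula holds at n8.

Yes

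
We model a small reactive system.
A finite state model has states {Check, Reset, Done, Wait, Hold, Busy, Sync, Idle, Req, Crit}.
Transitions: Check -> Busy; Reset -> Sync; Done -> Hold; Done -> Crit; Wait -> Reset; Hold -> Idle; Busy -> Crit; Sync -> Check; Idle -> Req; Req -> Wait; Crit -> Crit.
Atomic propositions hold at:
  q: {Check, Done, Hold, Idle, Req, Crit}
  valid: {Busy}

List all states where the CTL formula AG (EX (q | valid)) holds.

{Check, Busy, Sync, Crit}

Sat(q | valid) = {Check, Done, Hold, Busy, Idle, Req, Crit}
Sat(EX (q | valid)) = {s : some successor in {Check, Done, Hold, Busy, Idle, Req, Crit}} = {Check, Done, Hold, Busy, Sync, Idle, Crit}
AG (EX (q | valid)): greatest fixpoint, start Z0 = {Check, Done, Hold, Busy, Sync, Idle, Crit}, keep only states in Sat with every successor in Z. Z1 = {Check, Done, Hold, Busy, Sync, Crit}; Z2 = {Check, Done, Busy, Sync, Crit}; Z3 = {Check, Busy, Sync, Crit}; fixed.
Sat(AG (EX (q | valid))) = {Check, Busy, Sync, Crit}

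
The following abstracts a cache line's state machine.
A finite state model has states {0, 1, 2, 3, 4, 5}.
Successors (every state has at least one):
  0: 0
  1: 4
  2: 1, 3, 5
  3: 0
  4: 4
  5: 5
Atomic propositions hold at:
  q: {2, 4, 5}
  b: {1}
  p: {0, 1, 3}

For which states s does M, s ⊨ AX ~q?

{0, 3}

Sat(~q) = {0, 1, 3}
Sat(AX ~q) = {s : every successor in {0, 1, 3}} = {0, 3}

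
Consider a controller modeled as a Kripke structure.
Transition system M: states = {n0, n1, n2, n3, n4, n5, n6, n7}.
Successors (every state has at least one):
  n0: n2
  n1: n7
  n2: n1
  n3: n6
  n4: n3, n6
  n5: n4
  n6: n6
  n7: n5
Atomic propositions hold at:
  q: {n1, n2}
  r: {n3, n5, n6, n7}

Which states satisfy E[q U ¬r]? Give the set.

{n0, n1, n2, n4}

Sat(¬r) = {n0, n1, n2, n4}
E[q U ¬r]: least fixpoint, start Z0 = Sat(¬r) = {n0, n1, n2, n4}, add states in Sat(q) with some successor in Z. Already a fixed point.
Sat(E[q U ¬r]) = {n0, n1, n2, n4}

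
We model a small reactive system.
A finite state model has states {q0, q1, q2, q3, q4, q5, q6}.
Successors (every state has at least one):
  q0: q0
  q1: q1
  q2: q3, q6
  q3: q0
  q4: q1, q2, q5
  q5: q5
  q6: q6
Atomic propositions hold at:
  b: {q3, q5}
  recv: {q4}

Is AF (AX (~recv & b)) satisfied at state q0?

No

Sat(~recv) = {q0, q1, q2, q3, q5, q6}
Sat(~recv & b) = {q3, q5}
Sat(AX (~recv & b)) = {s : every successor in {q3, q5}} = {q5}
AF (AX (~recv & b)): least fixpoint, start Z0 = {q5}, add states with every successor in Z. Already a fixed point.
Sat(AF (AX (~recv & b))) = {q5}
q0 ∉ Sat(AF (AX (~recv & b))) = {q5}, so the formula does not hold at q0.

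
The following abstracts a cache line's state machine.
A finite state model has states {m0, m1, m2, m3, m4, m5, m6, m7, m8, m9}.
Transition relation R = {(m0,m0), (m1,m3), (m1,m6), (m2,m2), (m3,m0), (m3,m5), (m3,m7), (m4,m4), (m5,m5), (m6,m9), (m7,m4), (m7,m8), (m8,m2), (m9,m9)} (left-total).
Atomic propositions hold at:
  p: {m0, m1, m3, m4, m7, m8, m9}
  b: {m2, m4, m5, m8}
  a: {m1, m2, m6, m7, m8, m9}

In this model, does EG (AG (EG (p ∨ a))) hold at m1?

No

Sat(p ∨ a) = {m0, m1, m2, m3, m4, m6, m7, m8, m9}
EG (p ∨ a): greatest fixpoint, start Z0 = {m0, m1, m2, m3, m4, m6, m7, m8, m9}, keep only states in Sat with some successor in Z. Already a fixed point.
Sat(EG (p ∨ a)) = {m0, m1, m2, m3, m4, m6, m7, m8, m9}
AG (EG (p ∨ a)): greatest fixpoint, start Z0 = {m0, m1, m2, m3, m4, m6, m7, m8, m9}, keep only states in Sat with every successor in Z. Z1 = {m0, m1, m2, m4, m6, m7, m8, m9}; Z2 = {m0, m2, m4, m6, m7, m8, m9}; fixed.
Sat(AG (EG (p ∨ a))) = {m0, m2, m4, m6, m7, m8, m9}
EG (AG (EG (p ∨ a))): greatest fixpoint, start Z0 = {m0, m2, m4, m6, m7, m8, m9}, keep only states in Sat with some successor in Z. Already a fixed point.
Sat(EG (AG (EG (p ∨ a)))) = {m0, m2, m4, m6, m7, m8, m9}
m1 ∉ Sat(EG (AG (EG (p ∨ a)))) = {m0, m2, m4, m6, m7, m8, m9}, so the formula does not hold at m1.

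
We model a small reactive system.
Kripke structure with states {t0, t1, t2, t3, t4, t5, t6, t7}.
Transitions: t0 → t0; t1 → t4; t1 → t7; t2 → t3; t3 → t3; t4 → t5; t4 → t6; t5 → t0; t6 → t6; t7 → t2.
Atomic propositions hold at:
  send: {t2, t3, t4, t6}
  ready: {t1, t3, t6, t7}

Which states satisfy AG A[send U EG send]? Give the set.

{t2, t3, t6}

EG send: greatest fixpoint, start Z0 = {t2, t3, t4, t6}, keep only states in Sat with some successor in Z. Already a fixed point.
Sat(EG send) = {t2, t3, t4, t6}
A[send U EG send]: least fixpoint, start Z0 = Sat(EG send) = {t2, t3, t4, t6}, add states in Sat(send) with every successor in Z. Already a fixed point.
Sat(A[send U EG send]) = {t2, t3, t4, t6}
AG A[send U EG send]: greatest fixpoint, start Z0 = {t2, t3, t4, t6}, keep only states in Sat with every successor in Z. Z1 = {t2, t3, t6}; fixed.
Sat(AG A[send U EG send]) = {t2, t3, t6}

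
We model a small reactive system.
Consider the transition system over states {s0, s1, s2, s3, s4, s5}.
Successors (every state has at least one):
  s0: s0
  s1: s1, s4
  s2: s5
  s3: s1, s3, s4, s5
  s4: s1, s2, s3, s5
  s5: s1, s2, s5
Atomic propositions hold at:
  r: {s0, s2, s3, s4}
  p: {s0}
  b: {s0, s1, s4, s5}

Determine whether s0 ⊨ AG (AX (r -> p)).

Sat(r -> p) = {s0, s1, s5}
Sat(AX (r -> p)) = {s : every successor in {s0, s1, s5}} = {s0, s2}
AG (AX (r -> p)): greatest fixpoint, start Z0 = {s0, s2}, keep only states in Sat with every successor in Z. Z1 = {s0}; fixed.
Sat(AG (AX (r -> p))) = {s0}
s0 ∈ Sat(AG (AX (r -> p))) = {s0}, so the formula holds at s0.

Yes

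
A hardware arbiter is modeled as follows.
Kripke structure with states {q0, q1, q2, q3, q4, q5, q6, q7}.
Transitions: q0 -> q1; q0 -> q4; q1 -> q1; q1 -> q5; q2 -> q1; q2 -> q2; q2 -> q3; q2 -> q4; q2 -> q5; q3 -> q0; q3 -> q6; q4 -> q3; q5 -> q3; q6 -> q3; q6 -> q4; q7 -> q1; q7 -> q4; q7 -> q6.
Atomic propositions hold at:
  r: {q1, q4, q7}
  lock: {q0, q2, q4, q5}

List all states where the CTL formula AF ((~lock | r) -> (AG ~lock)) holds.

{q0, q2, q5}

Sat(~lock) = {q1, q3, q6, q7}
Sat(~lock | r) = {q1, q3, q4, q6, q7}
AG ~lock: greatest fixpoint, start Z0 = {q1, q3, q6, q7}, keep only states in Sat with every successor in Z. Z1 = ∅; fixed.
Sat(AG ~lock) = ∅
Sat((~lock | r) -> (AG ~lock)) = {q0, q2, q5}
AF ((~lock | r) -> (AG ~lock)): least fixpoint, start Z0 = {q0, q2, q5}, add states with every successor in Z. Already a fixed point.
Sat(AF ((~lock | r) -> (AG ~lock))) = {q0, q2, q5}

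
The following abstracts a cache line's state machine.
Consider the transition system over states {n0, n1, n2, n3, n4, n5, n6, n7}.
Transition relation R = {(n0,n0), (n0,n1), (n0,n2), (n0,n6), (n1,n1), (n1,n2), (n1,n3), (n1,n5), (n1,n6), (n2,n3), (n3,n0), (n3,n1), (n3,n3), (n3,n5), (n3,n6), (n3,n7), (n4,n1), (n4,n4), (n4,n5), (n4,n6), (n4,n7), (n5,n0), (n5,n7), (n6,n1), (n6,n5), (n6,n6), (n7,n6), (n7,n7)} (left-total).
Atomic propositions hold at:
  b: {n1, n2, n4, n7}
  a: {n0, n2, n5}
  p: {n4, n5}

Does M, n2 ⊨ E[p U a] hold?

Yes

E[p U a]: least fixpoint, start Z0 = Sat(a) = {n0, n2, n5}, add states in Sat(p) with some successor in Z. Z1 = {n0, n2, n4, n5}; fixed.
Sat(E[p U a]) = {n0, n2, n4, n5}
n2 ∈ Sat(E[p U a]) = {n0, n2, n4, n5}, so the formula holds at n2.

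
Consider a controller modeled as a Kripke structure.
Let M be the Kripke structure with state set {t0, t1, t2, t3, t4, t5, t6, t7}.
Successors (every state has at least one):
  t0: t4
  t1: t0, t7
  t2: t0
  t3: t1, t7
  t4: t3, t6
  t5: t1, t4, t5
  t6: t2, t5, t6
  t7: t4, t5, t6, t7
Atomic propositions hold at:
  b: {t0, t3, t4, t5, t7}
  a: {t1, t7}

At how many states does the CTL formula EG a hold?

2

EG a: greatest fixpoint, start Z0 = {t1, t7}, keep only states in Sat with some successor in Z. Already a fixed point.
Sat(EG a) = {t1, t7}
|Sat(EG a)| = |{t1, t7}| = 2.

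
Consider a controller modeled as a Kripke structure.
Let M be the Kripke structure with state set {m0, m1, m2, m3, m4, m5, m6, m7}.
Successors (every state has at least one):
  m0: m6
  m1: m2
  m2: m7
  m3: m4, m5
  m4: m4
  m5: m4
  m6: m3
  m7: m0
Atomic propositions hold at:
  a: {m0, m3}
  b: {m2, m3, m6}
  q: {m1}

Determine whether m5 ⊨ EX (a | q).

Sat(a | q) = {m0, m1, m3}
Sat(EX (a | q)) = {s : some successor in {m0, m1, m3}} = {m6, m7}
m5 ∉ Sat(EX (a | q)) = {m6, m7}, so the formula does not hold at m5.

No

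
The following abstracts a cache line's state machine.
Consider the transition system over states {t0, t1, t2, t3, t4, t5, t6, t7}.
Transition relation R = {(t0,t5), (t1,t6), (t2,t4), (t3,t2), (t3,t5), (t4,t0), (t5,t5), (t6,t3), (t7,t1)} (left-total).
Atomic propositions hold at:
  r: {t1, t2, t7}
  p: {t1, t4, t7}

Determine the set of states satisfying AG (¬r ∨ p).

Sat(¬r) = {t0, t3, t4, t5, t6}
Sat(¬r ∨ p) = {t0, t1, t3, t4, t5, t6, t7}
AG (¬r ∨ p): greatest fixpoint, start Z0 = {t0, t1, t3, t4, t5, t6, t7}, keep only states in Sat with every successor in Z. Z1 = {t0, t1, t4, t5, t6, t7}; Z2 = {t0, t1, t4, t5, t7}; Z3 = {t0, t4, t5, t7}; Z4 = {t0, t4, t5}; fixed.
Sat(AG (¬r ∨ p)) = {t0, t4, t5}

{t0, t4, t5}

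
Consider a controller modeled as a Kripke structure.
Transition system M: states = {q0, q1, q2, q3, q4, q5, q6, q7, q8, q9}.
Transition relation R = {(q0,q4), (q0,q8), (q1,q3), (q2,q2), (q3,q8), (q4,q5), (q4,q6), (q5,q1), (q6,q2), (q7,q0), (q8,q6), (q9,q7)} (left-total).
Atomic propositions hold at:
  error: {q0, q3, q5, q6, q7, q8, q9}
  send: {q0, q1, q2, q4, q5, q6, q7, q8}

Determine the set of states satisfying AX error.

{q1, q3, q4, q7, q8, q9}

Sat(AX error) = {s : every successor in {q0, q3, q5, q6, q7, q8, q9}} = {q1, q3, q4, q7, q8, q9}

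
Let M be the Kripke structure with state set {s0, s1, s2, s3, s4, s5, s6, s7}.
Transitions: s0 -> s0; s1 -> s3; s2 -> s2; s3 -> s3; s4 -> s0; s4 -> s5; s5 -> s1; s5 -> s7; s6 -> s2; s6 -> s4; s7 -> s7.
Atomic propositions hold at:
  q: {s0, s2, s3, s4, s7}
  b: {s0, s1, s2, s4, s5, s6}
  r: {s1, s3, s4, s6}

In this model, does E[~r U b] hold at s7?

Sat(~r) = {s0, s2, s5, s7}
E[~r U b]: least fixpoint, start Z0 = Sat(b) = {s0, s1, s2, s4, s5, s6}, add states in Sat(~r) with some successor in Z. Already a fixed point.
Sat(E[~r U b]) = {s0, s1, s2, s4, s5, s6}
s7 ∉ Sat(E[~r U b]) = {s0, s1, s2, s4, s5, s6}, so the formula does not hold at s7.

No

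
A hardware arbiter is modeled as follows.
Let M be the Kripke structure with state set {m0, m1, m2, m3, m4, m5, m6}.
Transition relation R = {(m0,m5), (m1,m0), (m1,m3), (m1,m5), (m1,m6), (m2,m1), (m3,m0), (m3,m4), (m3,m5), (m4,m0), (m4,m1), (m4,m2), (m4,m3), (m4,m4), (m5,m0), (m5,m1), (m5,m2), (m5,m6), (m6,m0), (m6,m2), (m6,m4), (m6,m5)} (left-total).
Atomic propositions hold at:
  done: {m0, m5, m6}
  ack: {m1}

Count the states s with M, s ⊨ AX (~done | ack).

1

Sat(~done) = {m1, m2, m3, m4}
Sat(~done | ack) = {m1, m2, m3, m4}
Sat(AX (~done | ack)) = {s : every successor in {m1, m2, m3, m4}} = {m2}
|Sat(AX (~done | ack))| = |{m2}| = 1.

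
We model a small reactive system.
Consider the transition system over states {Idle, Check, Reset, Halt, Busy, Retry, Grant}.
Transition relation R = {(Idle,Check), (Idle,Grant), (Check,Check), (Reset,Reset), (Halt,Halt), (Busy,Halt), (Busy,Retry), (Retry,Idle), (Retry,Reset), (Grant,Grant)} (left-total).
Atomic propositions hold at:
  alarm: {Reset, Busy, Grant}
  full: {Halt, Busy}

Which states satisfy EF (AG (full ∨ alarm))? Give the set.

Sat(full ∨ alarm) = {Reset, Halt, Busy, Grant}
AG (full ∨ alarm): greatest fixpoint, start Z0 = {Reset, Halt, Busy, Grant}, keep only states in Sat with every successor in Z. Z1 = {Reset, Halt, Grant}; fixed.
Sat(AG (full ∨ alarm)) = {Reset, Halt, Grant}
EF (AG (full ∨ alarm)): least fixpoint, start Z0 = {Reset, Halt, Grant}, add states with some successor in Z. Z1 = {Idle, Reset, Halt, Busy, Retry, Grant}; fixed.
Sat(EF (AG (full ∨ alarm))) = {Idle, Reset, Halt, Busy, Retry, Grant}

{Idle, Reset, Halt, Busy, Retry, Grant}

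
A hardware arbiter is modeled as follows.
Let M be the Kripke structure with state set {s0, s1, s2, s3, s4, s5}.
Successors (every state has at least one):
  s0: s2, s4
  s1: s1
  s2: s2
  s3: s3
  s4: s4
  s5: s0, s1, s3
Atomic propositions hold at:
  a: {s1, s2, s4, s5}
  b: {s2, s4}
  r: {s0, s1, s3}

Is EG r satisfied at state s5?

EG r: greatest fixpoint, start Z0 = {s0, s1, s3}, keep only states in Sat with some successor in Z. Z1 = {s1, s3}; fixed.
Sat(EG r) = {s1, s3}
s5 ∉ Sat(EG r) = {s1, s3}, so the formula does not hold at s5.

No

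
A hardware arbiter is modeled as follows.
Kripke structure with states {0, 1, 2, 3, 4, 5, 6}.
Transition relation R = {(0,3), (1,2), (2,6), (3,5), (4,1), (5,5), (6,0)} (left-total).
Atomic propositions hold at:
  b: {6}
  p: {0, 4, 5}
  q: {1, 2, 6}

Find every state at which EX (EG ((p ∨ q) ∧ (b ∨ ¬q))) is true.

Sat(p ∨ q) = {0, 1, 2, 4, 5, 6}
Sat(¬q) = {0, 3, 4, 5}
Sat(b ∨ ¬q) = {0, 3, 4, 5, 6}
Sat((p ∨ q) ∧ (b ∨ ¬q)) = {0, 4, 5, 6}
EG ((p ∨ q) ∧ (b ∨ ¬q)): greatest fixpoint, start Z0 = {0, 4, 5, 6}, keep only states in Sat with some successor in Z. Z1 = {5, 6}; Z2 = {5}; fixed.
Sat(EG ((p ∨ q) ∧ (b ∨ ¬q))) = {5}
Sat(EX (EG ((p ∨ q) ∧ (b ∨ ¬q)))) = {s : some successor in {5}} = {3, 5}

{3, 5}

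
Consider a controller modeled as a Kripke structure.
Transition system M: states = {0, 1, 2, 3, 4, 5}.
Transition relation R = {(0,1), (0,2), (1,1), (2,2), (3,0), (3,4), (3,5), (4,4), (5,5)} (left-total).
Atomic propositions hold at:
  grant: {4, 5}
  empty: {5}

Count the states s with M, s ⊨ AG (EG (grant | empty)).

Sat(grant | empty) = {4, 5}
EG (grant | empty): greatest fixpoint, start Z0 = {4, 5}, keep only states in Sat with some successor in Z. Already a fixed point.
Sat(EG (grant | empty)) = {4, 5}
AG (EG (grant | empty)): greatest fixpoint, start Z0 = {4, 5}, keep only states in Sat with every successor in Z. Already a fixed point.
Sat(AG (EG (grant | empty))) = {4, 5}
|Sat(AG (EG (grant | empty)))| = |{4, 5}| = 2.

2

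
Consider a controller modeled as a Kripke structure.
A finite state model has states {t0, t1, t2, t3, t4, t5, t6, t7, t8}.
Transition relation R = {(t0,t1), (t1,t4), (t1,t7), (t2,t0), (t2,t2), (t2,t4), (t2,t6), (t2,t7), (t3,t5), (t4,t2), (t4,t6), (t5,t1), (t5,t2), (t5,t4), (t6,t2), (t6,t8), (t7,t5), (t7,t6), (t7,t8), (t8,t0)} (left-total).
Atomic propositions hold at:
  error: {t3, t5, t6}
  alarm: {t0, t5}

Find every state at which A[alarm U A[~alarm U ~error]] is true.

Sat(~alarm) = {t1, t2, t3, t4, t6, t7, t8}
Sat(~error) = {t0, t1, t2, t4, t7, t8}
A[~alarm U ~error]: least fixpoint, start Z0 = Sat(~error) = {t0, t1, t2, t4, t7, t8}, add states in Sat(~alarm) with every successor in Z. Z1 = {t0, t1, t2, t4, t6, t7, t8}; fixed.
Sat(A[~alarm U ~error]) = {t0, t1, t2, t4, t6, t7, t8}
A[alarm U A[~alarm U ~error]]: least fixpoint, start Z0 = Sat(A[~alarm U ~error]) = {t0, t1, t2, t4, t6, t7, t8}, add states in Sat(alarm) with every successor in Z. Z1 = {t0, t1, t2, t4, t5, t6, t7, t8}; fixed.
Sat(A[alarm U A[~alarm U ~error]]) = {t0, t1, t2, t4, t5, t6, t7, t8}

{t0, t1, t2, t4, t5, t6, t7, t8}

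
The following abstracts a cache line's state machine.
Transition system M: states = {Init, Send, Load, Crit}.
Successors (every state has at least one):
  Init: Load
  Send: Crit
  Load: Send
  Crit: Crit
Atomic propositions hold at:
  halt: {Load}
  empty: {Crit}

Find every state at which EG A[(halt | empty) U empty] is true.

Sat(halt | empty) = {Load, Crit}
A[(halt | empty) U empty]: least fixpoint, start Z0 = Sat(empty) = {Crit}, add states in Sat(halt | empty) with every successor in Z. Already a fixed point.
Sat(A[(halt | empty) U empty]) = {Crit}
EG A[(halt | empty) U empty]: greatest fixpoint, start Z0 = {Crit}, keep only states in Sat with some successor in Z. Already a fixed point.
Sat(EG A[(halt | empty) U empty]) = {Crit}

{Crit}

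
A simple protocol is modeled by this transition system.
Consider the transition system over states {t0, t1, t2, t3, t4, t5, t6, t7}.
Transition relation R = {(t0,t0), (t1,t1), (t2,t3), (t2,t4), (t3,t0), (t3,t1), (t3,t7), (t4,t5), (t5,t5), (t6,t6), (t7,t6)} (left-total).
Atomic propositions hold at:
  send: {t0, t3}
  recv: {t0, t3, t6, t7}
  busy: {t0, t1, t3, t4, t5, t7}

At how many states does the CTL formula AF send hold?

AF send: least fixpoint, start Z0 = {t0, t3}, add states with every successor in Z. Already a fixed point.
Sat(AF send) = {t0, t3}
|Sat(AF send)| = |{t0, t3}| = 2.

2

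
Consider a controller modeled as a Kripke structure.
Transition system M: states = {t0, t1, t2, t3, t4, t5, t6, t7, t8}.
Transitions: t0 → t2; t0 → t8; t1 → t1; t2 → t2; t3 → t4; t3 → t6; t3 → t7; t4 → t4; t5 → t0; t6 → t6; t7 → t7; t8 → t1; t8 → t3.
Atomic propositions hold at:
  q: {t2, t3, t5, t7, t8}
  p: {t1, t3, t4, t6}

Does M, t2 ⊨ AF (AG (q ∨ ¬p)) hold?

Sat(¬p) = {t0, t2, t5, t7, t8}
Sat(q ∨ ¬p) = {t0, t2, t3, t5, t7, t8}
AG (q ∨ ¬p): greatest fixpoint, start Z0 = {t0, t2, t3, t5, t7, t8}, keep only states in Sat with every successor in Z. Z1 = {t0, t2, t5, t7}; Z2 = {t2, t5, t7}; Z3 = {t2, t7}; fixed.
Sat(AG (q ∨ ¬p)) = {t2, t7}
AF (AG (q ∨ ¬p)): least fixpoint, start Z0 = {t2, t7}, add states with every successor in Z. Already a fixed point.
Sat(AF (AG (q ∨ ¬p))) = {t2, t7}
t2 ∈ Sat(AF (AG (q ∨ ¬p))) = {t2, t7}, so the formula holds at t2.

Yes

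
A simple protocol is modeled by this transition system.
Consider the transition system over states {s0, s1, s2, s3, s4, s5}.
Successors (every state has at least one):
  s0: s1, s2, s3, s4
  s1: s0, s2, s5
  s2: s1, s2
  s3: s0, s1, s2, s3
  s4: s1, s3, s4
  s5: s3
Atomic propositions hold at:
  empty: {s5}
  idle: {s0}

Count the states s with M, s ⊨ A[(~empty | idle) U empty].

Sat(~empty) = {s0, s1, s2, s3, s4}
Sat(~empty | idle) = {s0, s1, s2, s3, s4}
A[(~empty | idle) U empty]: least fixpoint, start Z0 = Sat(empty) = {s5}, add states in Sat(~empty | idle) with every successor in Z. Already a fixed point.
Sat(A[(~empty | idle) U empty]) = {s5}
|Sat(A[(~empty | idle) U empty])| = |{s5}| = 1.

1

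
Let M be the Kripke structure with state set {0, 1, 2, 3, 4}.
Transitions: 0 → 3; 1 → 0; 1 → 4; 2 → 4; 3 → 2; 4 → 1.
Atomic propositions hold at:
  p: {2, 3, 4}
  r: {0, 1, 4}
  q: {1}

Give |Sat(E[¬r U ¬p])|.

Sat(¬r) = {2, 3}
Sat(¬p) = {0, 1}
E[¬r U ¬p]: least fixpoint, start Z0 = Sat(¬p) = {0, 1}, add states in Sat(¬r) with some successor in Z. Already a fixed point.
Sat(E[¬r U ¬p]) = {0, 1}
|Sat(E[¬r U ¬p])| = |{0, 1}| = 2.

2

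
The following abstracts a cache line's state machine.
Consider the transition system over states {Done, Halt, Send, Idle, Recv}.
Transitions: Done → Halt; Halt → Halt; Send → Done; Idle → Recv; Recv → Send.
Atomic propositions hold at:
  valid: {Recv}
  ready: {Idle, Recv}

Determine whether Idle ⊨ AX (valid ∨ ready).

Sat(valid ∨ ready) = {Idle, Recv}
Sat(AX (valid ∨ ready)) = {s : every successor in {Idle, Recv}} = {Idle}
Idle ∈ Sat(AX (valid ∨ ready)) = {Idle}, so the formula holds at Idle.

Yes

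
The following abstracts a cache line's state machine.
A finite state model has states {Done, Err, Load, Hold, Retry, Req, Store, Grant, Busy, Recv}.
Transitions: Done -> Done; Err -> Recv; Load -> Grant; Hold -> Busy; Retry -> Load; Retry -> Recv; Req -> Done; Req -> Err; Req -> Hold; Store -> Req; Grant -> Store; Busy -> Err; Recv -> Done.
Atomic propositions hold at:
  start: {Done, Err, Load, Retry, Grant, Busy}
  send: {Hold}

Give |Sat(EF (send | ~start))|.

9

Sat(~start) = {Hold, Req, Store, Recv}
Sat(send | ~start) = {Hold, Req, Store, Recv}
EF (send | ~start): least fixpoint, start Z0 = {Hold, Req, Store, Recv}, add states with some successor in Z. Z1 = {Err, Hold, Retry, Req, Store, Grant, Recv}; Z2 = {Err, Load, Hold, Retry, Req, Store, Grant, Busy, Recv}; fixed.
Sat(EF (send | ~start)) = {Err, Load, Hold, Retry, Req, Store, Grant, Busy, Recv}
|Sat(EF (send | ~start))| = |{Err, Load, Hold, Retry, Req, Store, Grant, Busy, Recv}| = 9.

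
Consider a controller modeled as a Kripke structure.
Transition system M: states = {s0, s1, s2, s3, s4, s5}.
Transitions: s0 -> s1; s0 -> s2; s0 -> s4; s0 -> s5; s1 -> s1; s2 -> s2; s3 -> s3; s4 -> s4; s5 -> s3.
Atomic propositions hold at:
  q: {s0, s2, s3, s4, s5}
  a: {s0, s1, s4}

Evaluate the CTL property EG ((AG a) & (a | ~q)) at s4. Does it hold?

Yes

AG a: greatest fixpoint, start Z0 = {s0, s1, s4}, keep only states in Sat with every successor in Z. Z1 = {s1, s4}; fixed.
Sat(AG a) = {s1, s4}
Sat(~q) = {s1}
Sat(a | ~q) = {s0, s1, s4}
Sat((AG a) & (a | ~q)) = {s1, s4}
EG ((AG a) & (a | ~q)): greatest fixpoint, start Z0 = {s1, s4}, keep only states in Sat with some successor in Z. Already a fixed point.
Sat(EG ((AG a) & (a | ~q))) = {s1, s4}
s4 ∈ Sat(EG ((AG a) & (a | ~q))) = {s1, s4}, so the formula holds at s4.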